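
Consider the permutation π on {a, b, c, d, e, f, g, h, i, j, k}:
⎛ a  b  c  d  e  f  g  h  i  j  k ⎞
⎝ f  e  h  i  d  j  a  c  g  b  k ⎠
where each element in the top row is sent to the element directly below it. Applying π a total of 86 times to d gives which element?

Tracing d → i → … returns to d after 8 steps, so d lies in an 8-cycle (a f j b e d i g).
Powers repeat with period 8 on this cycle, and 86 mod 8 = 6, so π^86(d) = π^6(d).
Advancing 6 steps from d: d → i → g → a → f → j → b.

b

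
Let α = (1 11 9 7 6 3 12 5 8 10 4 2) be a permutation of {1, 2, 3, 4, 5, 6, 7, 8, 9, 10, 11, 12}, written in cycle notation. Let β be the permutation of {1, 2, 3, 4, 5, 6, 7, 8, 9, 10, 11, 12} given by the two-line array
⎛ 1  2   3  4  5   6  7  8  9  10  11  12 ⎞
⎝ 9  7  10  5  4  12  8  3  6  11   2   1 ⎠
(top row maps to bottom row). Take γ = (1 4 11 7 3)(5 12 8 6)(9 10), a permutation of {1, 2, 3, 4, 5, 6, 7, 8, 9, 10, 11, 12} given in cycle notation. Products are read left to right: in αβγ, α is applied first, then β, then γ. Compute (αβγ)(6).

Apply the permutations in order: α(6) = 3, then β(3) = 10, then γ(10) = 9. So (αβγ)(6) = 9.

9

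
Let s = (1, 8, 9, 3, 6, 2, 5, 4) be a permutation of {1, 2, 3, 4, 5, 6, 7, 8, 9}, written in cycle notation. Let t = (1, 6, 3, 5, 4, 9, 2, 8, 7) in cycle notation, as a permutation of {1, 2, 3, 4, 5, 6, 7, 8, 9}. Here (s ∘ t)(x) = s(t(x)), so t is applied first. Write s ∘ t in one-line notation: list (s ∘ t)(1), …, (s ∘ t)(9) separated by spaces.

2 9 4 3 1 6 8 7 5

For each element, apply t then s: 1 → 6 → 2; 2 → 8 → 9; 3 → 5 → 4; 4 → 9 → 3; 5 → 4 → 1; 6 → 3 → 6; 7 → 1 → 8; 8 → 7 → 7; 9 → 2 → 5.
So s ∘ t in one-line form is 2 9 4 3 1 6 8 7 5.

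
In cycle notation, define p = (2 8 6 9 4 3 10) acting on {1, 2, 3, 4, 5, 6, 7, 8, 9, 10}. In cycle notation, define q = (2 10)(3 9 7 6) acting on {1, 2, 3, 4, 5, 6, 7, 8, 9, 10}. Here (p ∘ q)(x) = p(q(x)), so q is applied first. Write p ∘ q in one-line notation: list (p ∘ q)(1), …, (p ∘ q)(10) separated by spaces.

(p ∘ q)(x) = p(q(x)). Computing each image: p(q(1)) = p(1) = 1, p(q(2)) = p(10) = 2, p(q(3)) = p(9) = 4, p(q(4)) = p(4) = 3, p(q(5)) = p(5) = 5, p(q(6)) = p(3) = 10, p(q(7)) = p(6) = 9, p(q(8)) = p(8) = 6, p(q(9)) = p(7) = 7, p(q(10)) = p(2) = 8.
Hence p ∘ q = [1 2 4 3 5 10 9 6 7 8].

1 2 4 3 5 10 9 6 7 8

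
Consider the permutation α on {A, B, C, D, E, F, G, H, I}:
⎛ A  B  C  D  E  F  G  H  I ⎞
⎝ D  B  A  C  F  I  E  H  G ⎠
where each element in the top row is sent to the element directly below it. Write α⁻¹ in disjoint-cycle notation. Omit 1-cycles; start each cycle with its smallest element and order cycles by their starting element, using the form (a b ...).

(A C D)(E G I F)

The cycle decomposition of α is (A D C)(E F I G).
The inverse reverses every cycle; in canonical form, α⁻¹ = (A C D)(E G I F).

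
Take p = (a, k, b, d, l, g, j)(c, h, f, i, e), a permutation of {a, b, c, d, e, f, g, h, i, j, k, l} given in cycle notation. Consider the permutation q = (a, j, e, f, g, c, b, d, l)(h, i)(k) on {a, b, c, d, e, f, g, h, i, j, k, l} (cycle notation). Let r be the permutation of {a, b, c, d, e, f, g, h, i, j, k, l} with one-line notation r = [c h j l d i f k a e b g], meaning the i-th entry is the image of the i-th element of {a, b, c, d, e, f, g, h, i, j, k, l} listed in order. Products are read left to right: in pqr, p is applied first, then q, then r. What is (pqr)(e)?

h

Chase e: p(e) = c; q(c) = b; r(b) = h. Hence (pqr)(e) = h.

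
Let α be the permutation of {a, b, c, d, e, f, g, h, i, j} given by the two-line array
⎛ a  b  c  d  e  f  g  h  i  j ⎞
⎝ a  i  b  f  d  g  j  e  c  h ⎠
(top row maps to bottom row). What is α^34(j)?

f

Tracing j → h → … returns to j after 6 steps, so j lies in a 6-cycle (d, f, g, j, h, e).
Powers repeat with period 6 on this cycle, and 34 mod 6 = 4, so α^34(j) = α^4(j).
Stepping 4 places around the cycle: j → h → e → d → f.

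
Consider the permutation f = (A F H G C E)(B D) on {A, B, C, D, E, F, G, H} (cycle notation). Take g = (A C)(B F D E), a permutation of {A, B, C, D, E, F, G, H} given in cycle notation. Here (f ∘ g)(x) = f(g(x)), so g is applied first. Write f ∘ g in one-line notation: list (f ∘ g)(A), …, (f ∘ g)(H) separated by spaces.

For each element, apply g then f: A → C → E; B → F → H; C → A → F; D → E → A; E → B → D; F → D → B; G → G → C; H → H → G.
So f ∘ g in one-line form is E H F A D B C G.

E H F A D B C G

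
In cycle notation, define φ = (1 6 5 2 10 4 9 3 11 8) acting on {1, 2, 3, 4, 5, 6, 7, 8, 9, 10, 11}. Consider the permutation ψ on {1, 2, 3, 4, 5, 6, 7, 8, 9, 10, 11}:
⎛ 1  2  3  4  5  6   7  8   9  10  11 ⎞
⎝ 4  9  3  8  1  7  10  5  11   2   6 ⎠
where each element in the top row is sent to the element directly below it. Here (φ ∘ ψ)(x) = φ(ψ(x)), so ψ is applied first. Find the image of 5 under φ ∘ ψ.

ψ(5) = 1, then φ(1) = 6; composing gives (φ ∘ ψ)(5) = 6.

6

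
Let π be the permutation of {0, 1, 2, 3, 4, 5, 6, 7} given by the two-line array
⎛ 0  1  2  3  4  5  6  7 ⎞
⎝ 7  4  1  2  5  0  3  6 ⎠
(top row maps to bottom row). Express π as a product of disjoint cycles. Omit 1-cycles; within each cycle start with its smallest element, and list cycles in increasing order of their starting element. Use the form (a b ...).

(0 7 6 3 2 1 4 5)

Start at 0 and follow images: 0 → 7 → 6 → 3 → 2 → 1 → 4 → 5 → 0, giving the cycle (0 7 6 3 2 1 4 5).
Continuing from each remaining unvisited element yields (0 7 6 3 2 1 4 5).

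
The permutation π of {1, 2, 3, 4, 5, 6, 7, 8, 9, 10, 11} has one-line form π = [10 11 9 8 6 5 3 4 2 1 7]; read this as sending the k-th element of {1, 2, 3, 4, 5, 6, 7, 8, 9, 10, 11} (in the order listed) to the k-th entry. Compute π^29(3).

7

Tracing 3 → 9 → … returns to 3 after 5 steps, so 3 lies in a 5-cycle (2 11 7 3 9).
Powers repeat with period 5 on this cycle, and 29 mod 5 = 4, so π^29(3) = π^4(3).
Advancing 4 steps from 3: 3 → 9 → 2 → 11 → 7.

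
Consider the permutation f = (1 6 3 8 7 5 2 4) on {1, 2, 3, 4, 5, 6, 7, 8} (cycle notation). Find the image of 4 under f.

4 appears in (1 6 3 8 7 5 2 4); the next entry (wrapping around) is 1.

1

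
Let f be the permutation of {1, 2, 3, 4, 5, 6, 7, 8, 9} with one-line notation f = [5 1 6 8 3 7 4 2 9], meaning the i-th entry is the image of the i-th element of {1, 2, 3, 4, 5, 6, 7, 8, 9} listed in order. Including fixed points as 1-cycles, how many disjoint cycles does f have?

The cycle decomposition is (1 5 3 6 7 4 8 2)(9), which has 2 cycles (counting 1-cycles).

2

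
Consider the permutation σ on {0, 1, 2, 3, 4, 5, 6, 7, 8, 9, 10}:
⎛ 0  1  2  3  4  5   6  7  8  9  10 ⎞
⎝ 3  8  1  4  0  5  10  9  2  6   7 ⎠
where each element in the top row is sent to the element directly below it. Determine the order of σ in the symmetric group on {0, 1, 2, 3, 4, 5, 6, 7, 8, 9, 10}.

The disjoint-cycle form of σ has cycle lengths 4, 3, 3, 1.
The order of σ is the least common multiple of its cycle lengths: lcm(4, 3, 3) = 12.

12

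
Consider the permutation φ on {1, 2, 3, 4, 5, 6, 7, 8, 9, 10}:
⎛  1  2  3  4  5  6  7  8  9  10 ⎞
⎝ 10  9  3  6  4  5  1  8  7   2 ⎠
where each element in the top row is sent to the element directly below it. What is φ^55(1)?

1

Tracing 1 → 10 → … returns to 1 after 5 steps, so 1 lies in a 5-cycle (1, 10, 2, 9, 7).
On a 5-cycle, φ^5 is the identity, so φ^55 = φ^0 there (55 ≡ 0 mod 5).
So φ^55(1) = 1.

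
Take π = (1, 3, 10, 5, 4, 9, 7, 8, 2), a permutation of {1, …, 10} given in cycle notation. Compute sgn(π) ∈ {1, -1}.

1

The cycle lengths are 9, 1.
A cycle is odd iff its length is even; π has 0 even-length cycles, so sgn(π) = (−1)^0 and π is even.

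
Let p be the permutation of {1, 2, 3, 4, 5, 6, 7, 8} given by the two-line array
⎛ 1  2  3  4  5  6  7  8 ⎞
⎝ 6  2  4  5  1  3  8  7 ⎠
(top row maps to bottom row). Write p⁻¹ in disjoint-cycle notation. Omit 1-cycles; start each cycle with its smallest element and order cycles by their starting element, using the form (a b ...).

The cycle decomposition of p is (1 6 3 4 5)(7 8).
The inverse reverses every cycle; in canonical form, p⁻¹ = (1 5 4 3 6)(7 8).

(1 5 4 3 6)(7 8)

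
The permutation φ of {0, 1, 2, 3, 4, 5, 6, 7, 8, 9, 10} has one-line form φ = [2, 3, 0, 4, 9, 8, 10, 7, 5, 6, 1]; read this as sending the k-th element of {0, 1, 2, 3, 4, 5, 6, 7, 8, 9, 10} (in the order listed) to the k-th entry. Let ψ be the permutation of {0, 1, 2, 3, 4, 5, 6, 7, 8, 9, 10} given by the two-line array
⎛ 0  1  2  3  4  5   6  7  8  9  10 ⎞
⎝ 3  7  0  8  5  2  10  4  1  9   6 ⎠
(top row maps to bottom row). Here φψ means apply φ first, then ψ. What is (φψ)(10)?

(φψ)(10) = ψ(φ(10)). φ(10) = 1, then ψ(1) = 7. So (φψ)(10) = 7.

7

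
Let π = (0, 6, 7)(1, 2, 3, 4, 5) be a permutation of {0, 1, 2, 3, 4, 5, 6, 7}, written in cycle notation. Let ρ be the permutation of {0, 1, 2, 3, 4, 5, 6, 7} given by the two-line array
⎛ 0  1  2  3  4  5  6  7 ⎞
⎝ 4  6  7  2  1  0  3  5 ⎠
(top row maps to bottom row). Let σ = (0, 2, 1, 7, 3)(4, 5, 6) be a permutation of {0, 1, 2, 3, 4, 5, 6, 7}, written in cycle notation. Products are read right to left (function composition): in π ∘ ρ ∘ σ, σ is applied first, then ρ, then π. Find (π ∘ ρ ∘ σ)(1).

1

(π ∘ ρ ∘ σ)(1) = π(ρ(σ(1))). σ(1) = 7, then ρ(7) = 5, then π(5) = 1, so the result is 1.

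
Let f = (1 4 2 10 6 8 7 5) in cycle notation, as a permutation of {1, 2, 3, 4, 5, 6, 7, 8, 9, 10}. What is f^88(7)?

7 lies in the 8-cycle (1 4 2 10 6 8 7 5).
Powers repeat with period 8 on this cycle, and 88 mod 8 = 0, so f^88(7) = f^0(7).
So f^88(7) = 7.

7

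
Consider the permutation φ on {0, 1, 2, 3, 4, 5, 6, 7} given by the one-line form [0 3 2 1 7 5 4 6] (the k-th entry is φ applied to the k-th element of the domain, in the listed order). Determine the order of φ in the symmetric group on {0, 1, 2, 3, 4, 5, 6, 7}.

6

Writing φ as disjoint cycles, the cycle lengths are 3, 2, 1, 1, 1.
Since disjoint cycles commute, ord(φ) = lcm(3, 2) = 6.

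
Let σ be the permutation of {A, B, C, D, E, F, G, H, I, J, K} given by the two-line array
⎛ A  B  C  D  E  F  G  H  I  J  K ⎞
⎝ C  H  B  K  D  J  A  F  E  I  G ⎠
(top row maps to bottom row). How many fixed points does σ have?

No element satisfies σ(x) = x, so there are 0 fixed points.

0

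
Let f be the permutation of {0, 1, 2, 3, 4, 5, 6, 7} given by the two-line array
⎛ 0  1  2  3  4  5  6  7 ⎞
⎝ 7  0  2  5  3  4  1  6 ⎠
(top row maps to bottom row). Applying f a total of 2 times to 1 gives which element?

7

Tracing 1 → 0 → … returns to 1 after 4 steps, so 1 lies in a 4-cycle (0, 7, 6, 1).
Stepping 2 places around the cycle: 1 → 0 → 7.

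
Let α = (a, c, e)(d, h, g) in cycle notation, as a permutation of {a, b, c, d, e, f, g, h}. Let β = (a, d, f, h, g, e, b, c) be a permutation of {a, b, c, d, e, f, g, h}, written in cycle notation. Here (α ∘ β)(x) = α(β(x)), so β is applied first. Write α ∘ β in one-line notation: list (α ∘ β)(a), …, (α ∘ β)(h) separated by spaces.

(α ∘ β)(x) = α(β(x)). Computing each image: α(β(a)) = α(d) = h, α(β(b)) = α(c) = e, α(β(c)) = α(a) = c, α(β(d)) = α(f) = f, α(β(e)) = α(b) = b, α(β(f)) = α(h) = g, α(β(g)) = α(e) = a, α(β(h)) = α(g) = d.
Hence α ∘ β = [h e c f b g a d].

h e c f b g a d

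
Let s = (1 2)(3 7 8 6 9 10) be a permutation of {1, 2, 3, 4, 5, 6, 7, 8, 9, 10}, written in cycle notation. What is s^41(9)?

6

9 lies in the 6-cycle (3 7 8 6 9 10).
Powers repeat with period 6 on this cycle, and 41 mod 6 = 5, so s^41(9) = s^5(9).
Stepping 5 places around the cycle: 9 → 10 → 3 → 7 → 8 → 6.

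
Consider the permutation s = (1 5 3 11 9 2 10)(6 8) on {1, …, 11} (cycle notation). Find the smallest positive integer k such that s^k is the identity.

14

The cycle type of s is (7, 2, 1, 1).
The order is lcm(7, 2) = 14.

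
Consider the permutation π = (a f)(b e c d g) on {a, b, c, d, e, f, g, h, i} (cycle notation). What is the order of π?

10

The cycle type of π is (5, 2, 1, 1).
The order is lcm(5, 2) = 10.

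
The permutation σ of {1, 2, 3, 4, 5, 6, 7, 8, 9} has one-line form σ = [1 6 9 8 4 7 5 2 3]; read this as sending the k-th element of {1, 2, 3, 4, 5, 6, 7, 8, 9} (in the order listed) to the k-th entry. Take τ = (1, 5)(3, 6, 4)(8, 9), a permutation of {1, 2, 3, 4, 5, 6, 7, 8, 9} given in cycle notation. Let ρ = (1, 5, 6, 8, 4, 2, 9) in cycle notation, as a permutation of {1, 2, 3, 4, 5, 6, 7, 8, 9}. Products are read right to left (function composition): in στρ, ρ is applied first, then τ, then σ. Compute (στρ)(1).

Chase 1: ρ(1) = 5; τ(5) = 1; σ(1) = 1. Hence (στρ)(1) = 1.

1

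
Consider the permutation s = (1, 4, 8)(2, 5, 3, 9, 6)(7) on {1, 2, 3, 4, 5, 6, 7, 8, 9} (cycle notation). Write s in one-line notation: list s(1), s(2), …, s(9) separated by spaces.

4 5 9 8 3 2 7 1 6

Image by image: 1↦4, 2↦5, 3↦9, 4↦8, 5↦3, 6↦2, 7↦7, 8↦1, 9↦6.
So the one-line form is 4 5 9 8 3 2 7 1 6.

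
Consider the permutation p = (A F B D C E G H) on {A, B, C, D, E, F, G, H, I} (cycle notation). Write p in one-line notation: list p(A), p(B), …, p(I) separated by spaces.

Image by image: A→F, B→D, C→E, D→C, E→G, F→B, G→H, H→A, I→I.
Listing these in domain order gives F D E C G B H A I.

F D E C G B H A I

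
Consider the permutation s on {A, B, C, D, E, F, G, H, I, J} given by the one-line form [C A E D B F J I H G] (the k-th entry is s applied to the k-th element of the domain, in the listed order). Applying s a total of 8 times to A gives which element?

A

Tracing A → C → … returns to A after 4 steps, so A lies in a 4-cycle (A, C, E, B).
Powers repeat with period 4 on this cycle, and 8 mod 4 = 0, so s^8(A) = s^0(A).
So s^8(A) = A.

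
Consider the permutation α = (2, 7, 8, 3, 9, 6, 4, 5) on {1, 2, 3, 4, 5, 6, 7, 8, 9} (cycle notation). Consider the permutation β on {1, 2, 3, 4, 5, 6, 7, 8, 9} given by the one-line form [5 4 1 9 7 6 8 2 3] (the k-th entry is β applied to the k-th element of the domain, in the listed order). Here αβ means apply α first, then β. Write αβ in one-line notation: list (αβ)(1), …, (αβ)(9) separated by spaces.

5 8 3 7 4 9 2 1 6

For each element, apply α then β: 1 → 1 → 5; 2 → 7 → 8; 3 → 9 → 3; 4 → 5 → 7; 5 → 2 → 4; 6 → 4 → 9; 7 → 8 → 2; 8 → 3 → 1; 9 → 6 → 6.
So αβ in one-line form is 5 8 3 7 4 9 2 1 6.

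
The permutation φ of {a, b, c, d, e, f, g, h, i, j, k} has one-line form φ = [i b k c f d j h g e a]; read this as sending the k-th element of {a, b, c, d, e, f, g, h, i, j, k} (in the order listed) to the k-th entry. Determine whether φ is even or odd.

In disjoint-cycle form the cycle lengths are 9, 1, 1.
A cycle is odd iff its length is even; φ has 0 even-length cycles, so sgn(φ) = (−1)^0 and φ is even.

even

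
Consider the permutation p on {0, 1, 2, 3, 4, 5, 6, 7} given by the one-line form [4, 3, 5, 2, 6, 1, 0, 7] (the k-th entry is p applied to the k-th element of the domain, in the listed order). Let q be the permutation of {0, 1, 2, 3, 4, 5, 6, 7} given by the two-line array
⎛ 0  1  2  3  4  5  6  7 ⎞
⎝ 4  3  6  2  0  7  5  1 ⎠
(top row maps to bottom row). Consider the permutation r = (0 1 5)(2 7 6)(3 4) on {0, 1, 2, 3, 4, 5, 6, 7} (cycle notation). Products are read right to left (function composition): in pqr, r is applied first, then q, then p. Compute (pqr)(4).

5

Apply the permutations in order: r(4) = 3, then q(3) = 2, then p(2) = 5. So (pqr)(4) = 5.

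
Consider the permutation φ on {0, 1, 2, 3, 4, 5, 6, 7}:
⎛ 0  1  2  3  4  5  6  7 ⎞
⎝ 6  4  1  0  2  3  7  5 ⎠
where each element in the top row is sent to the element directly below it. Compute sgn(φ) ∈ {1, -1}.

1

In disjoint-cycle form the cycle lengths are 5, 3.
A cycle of length ℓ contributes ℓ−1 transpositions, so φ is a product of 4 + 2 = 6 transpositions — even.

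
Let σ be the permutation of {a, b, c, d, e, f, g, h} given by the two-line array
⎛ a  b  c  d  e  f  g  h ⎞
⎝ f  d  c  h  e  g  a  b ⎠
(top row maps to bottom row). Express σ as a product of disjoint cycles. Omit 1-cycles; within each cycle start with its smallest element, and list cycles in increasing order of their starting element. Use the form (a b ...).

(a f g)(b d h)

Start at a and follow images: a → f → g → a, giving the cycle (a f g).
Continuing from each remaining unvisited element yields (a f g)(b d h).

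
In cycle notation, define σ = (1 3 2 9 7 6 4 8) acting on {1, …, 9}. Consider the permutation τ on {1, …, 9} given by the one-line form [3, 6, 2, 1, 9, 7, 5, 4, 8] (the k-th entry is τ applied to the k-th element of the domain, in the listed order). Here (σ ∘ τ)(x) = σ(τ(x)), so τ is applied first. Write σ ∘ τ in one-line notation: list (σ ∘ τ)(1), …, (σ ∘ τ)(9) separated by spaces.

2 4 9 3 7 6 5 8 1

Chase each element through τ then σ: 1 → 3 → 2; 2 → 6 → 4; 3 → 2 → 9; 4 → 1 → 3; 5 → 9 → 7; 6 → 7 → 6; 7 → 5 → 5; 8 → 4 → 8; 9 → 8 → 1.
Collecting the images, σ ∘ τ = [2 4 9 3 7 6 5 8 1].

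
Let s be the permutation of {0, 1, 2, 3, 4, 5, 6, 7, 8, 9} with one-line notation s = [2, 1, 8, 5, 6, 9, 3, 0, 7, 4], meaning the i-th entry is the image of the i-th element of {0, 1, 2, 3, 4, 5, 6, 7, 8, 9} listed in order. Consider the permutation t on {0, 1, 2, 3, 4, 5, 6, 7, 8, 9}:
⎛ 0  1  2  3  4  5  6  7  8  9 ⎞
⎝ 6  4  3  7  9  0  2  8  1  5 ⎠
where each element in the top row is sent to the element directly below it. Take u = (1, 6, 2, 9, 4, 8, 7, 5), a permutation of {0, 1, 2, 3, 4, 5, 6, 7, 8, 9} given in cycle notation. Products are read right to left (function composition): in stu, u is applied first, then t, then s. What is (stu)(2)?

9

(stu)(2) = s(t(u(2))). u(2) = 9, then t(9) = 5, then s(5) = 9, so the result is 9.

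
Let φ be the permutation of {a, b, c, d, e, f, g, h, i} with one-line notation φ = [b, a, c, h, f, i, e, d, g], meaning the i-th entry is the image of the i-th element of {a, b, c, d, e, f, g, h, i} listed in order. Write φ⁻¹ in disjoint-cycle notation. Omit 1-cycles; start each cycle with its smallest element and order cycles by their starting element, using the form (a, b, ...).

(a, b)(d, h)(e, g, i, f)

The cycle decomposition of φ is (a, b)(d, h)(e, f, i, g).
The inverse reverses every cycle; in canonical form, φ⁻¹ = (a, b)(d, h)(e, g, i, f).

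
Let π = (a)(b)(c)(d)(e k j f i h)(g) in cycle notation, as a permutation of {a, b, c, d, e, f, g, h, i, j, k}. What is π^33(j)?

h

j lies in the 6-cycle (e k j f i h).
On a 6-cycle, π^6 is the identity, so π^33 = π^3 there (33 ≡ 3 mod 6).
Stepping 3 places around the cycle: j → f → i → h.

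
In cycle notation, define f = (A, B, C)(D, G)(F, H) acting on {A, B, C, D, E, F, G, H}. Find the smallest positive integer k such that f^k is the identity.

6

The disjoint cycles have lengths 3, 2, 2, 1.
Since disjoint cycles commute, ord(f) = lcm(3, 2, 2) = 6.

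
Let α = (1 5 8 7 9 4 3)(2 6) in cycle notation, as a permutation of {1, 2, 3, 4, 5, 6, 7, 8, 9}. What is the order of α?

The cycle type of α is (7, 2).
Since disjoint cycles commute, ord(α) = lcm(7, 2) = 14.

14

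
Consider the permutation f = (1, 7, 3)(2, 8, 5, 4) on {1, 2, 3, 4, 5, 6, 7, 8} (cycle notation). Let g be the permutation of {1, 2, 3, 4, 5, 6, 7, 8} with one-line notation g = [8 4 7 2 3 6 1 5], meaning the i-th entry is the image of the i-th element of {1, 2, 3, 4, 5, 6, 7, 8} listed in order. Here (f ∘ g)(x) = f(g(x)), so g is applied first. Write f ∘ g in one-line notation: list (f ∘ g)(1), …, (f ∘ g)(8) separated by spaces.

(f ∘ g)(x) = f(g(x)). Computing each image: f(g(1)) = f(8) = 5, f(g(2)) = f(4) = 2, f(g(3)) = f(7) = 3, f(g(4)) = f(2) = 8, f(g(5)) = f(3) = 1, f(g(6)) = f(6) = 6, f(g(7)) = f(1) = 7, f(g(8)) = f(5) = 4.
Hence f ∘ g = [5 2 3 8 1 6 7 4].

5 2 3 8 1 6 7 4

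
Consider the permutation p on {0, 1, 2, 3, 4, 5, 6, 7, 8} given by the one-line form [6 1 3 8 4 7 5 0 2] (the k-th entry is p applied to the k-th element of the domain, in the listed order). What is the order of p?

12

Writing p as disjoint cycles, the cycle lengths are 4, 3, 1, 1.
Since disjoint cycles commute, ord(p) = lcm(4, 3) = 12.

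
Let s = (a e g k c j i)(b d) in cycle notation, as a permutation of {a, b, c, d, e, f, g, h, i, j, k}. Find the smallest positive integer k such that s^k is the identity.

14

The cycle type of s is (7, 2, 1, 1).
The order is lcm(7, 2) = 14.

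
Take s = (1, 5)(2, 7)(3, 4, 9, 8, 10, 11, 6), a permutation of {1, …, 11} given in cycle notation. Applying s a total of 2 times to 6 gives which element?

6 lies in the 7-cycle (3, 4, 9, 8, 10, 11, 6).
Stepping 2 places around the cycle: 6 → 3 → 4.

4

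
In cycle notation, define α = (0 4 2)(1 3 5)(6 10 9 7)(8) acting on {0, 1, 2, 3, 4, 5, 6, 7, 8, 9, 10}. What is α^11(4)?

4 lies in the 3-cycle (0 4 2).
Powers repeat with period 3 on this cycle, and 11 mod 3 = 2, so α^11(4) = α^2(4).
Stepping 2 places around the cycle: 4 → 2 → 0.

0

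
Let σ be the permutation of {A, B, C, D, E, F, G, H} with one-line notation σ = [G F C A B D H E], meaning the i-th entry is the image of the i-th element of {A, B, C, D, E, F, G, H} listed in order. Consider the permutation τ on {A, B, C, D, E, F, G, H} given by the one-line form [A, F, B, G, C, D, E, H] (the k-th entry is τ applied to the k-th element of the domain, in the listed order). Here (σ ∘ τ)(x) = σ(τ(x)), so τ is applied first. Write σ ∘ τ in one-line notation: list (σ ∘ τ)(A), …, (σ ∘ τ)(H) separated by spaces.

Chase each element through τ then σ: A → A → G; B → F → D; C → B → F; D → G → H; E → C → C; F → D → A; G → E → B; H → H → E.
So σ ∘ τ in one-line form is G D F H C A B E.

G D F H C A B E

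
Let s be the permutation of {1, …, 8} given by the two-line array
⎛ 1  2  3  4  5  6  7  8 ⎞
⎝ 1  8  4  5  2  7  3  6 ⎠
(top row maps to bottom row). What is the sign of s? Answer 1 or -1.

In disjoint-cycle form the cycle lengths are 7, 1.
A cycle is odd iff its length is even; s has 0 even-length cycles, so sgn(s) = (−1)^0 and s is even.

1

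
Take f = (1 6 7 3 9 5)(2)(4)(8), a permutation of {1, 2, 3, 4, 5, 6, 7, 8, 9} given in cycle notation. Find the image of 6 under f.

Within (1 6 7 3 9 5), 6 ↦ 7.

7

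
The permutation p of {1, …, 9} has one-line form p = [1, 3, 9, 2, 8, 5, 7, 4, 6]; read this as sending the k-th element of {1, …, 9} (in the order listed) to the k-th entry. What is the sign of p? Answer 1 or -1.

1

In disjoint-cycle form the cycle lengths are 7, 1, 1.
A cycle of length ℓ contributes ℓ−1 transpositions, so p is a product of 6 transpositions — even.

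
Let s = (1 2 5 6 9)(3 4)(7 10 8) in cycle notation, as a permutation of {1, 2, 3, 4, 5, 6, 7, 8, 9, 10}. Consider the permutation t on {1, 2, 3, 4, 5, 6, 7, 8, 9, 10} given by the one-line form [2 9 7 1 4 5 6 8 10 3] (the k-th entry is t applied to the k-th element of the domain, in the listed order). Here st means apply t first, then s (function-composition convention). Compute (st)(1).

t(1) = 2, then s(2) = 5; composing gives (st)(1) = 5.

5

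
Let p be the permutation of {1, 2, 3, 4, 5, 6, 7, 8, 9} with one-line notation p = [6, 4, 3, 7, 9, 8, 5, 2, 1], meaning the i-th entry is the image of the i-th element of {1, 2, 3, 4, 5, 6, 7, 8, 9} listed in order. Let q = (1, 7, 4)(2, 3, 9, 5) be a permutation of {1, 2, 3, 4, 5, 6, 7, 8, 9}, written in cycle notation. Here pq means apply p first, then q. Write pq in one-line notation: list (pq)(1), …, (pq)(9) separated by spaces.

Chase each element through p then q: 1 → 6 → 6; 2 → 4 → 1; 3 → 3 → 9; 4 → 7 → 4; 5 → 9 → 5; 6 → 8 → 8; 7 → 5 → 2; 8 → 2 → 3; 9 → 1 → 7.
Collecting the images, pq = [6 1 9 4 5 8 2 3 7].

6 1 9 4 5 8 2 3 7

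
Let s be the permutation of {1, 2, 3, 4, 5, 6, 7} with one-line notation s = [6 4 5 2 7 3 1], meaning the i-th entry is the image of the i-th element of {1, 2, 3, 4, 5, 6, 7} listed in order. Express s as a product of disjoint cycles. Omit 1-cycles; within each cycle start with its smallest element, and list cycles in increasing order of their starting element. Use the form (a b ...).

From 1: 1 → 6 → 3 → 5 → 7 → 1, closing the cycle (1 6 3 5 7).
Repeating from the next unused element and collecting all non-trivial cycles gives (1 6 3 5 7)(2 4).

(1 6 3 5 7)(2 4)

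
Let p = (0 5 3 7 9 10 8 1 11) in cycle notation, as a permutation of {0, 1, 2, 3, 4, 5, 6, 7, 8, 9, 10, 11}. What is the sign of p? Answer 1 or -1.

The cycle lengths are 9, 1, 1, 1.
A cycle is odd iff its length is even; p has 0 even-length cycles, so sgn(p) = (−1)^0 and p is even.

1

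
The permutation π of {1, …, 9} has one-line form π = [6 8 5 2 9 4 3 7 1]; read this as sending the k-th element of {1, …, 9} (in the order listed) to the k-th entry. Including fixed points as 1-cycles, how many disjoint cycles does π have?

The cycle decomposition is (1, 6, 4, 2, 8, 7, 3, 5, 9), which has 1 cycle (counting 1-cycles).

1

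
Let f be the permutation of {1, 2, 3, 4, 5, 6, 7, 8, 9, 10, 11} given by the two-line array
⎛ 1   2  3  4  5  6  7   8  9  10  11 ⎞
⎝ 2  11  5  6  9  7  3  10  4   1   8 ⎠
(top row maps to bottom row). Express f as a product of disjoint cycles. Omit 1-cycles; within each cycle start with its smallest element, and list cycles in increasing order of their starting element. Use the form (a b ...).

(1 2 11 8 10)(3 5 9 4 6 7)

Start at 1 and follow images: 1 → 2 → 11 → 8 → 10 → 1, giving the cycle (1 2 11 8 10).
Repeating from the next unused element and collecting all non-trivial cycles gives (1 2 11 8 10)(3 5 9 4 6 7).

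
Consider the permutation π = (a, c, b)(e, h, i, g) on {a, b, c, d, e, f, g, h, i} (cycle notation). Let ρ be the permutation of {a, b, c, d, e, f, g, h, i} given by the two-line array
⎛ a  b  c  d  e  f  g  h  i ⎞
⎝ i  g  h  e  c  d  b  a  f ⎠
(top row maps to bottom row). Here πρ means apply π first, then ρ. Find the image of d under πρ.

π(d) = d, then ρ(d) = e; composing gives (πρ)(d) = e.

e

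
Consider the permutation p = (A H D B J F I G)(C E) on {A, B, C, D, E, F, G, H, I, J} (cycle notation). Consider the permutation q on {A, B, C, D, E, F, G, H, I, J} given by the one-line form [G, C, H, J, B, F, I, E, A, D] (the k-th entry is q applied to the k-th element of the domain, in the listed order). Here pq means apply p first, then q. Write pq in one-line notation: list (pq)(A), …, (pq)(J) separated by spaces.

(pq)(x) = q(p(x)). Computing each image: q(p(A)) = q(H) = E, q(p(B)) = q(J) = D, q(p(C)) = q(E) = B, q(p(D)) = q(B) = C, q(p(E)) = q(C) = H, q(p(F)) = q(I) = A, q(p(G)) = q(A) = G, q(p(H)) = q(D) = J, q(p(I)) = q(G) = I, q(p(J)) = q(F) = F.
Hence pq = [E D B C H A G J I F].

E D B C H A G J I F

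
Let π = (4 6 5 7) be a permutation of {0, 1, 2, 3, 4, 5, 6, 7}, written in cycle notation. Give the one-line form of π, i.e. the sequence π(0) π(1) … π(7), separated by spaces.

Each element maps to the next entry in its cycle (wrapping to the front): 0↦0, 1↦1, 2↦2, 3↦3, 4↦6, 5↦7, 6↦5, 7↦4.
So the one-line form is 0 1 2 3 6 7 5 4.

0 1 2 3 6 7 5 4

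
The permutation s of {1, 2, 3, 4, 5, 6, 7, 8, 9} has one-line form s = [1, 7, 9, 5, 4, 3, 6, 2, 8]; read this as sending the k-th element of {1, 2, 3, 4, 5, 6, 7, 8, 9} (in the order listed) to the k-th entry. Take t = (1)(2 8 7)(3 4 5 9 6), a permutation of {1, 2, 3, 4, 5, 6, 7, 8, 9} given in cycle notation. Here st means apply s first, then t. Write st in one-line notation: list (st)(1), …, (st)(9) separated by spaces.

1 2 6 9 5 4 3 8 7

(st)(x) = t(s(x)). Computing each image: t(s(1)) = t(1) = 1, t(s(2)) = t(7) = 2, t(s(3)) = t(9) = 6, t(s(4)) = t(5) = 9, t(s(5)) = t(4) = 5, t(s(6)) = t(3) = 4, t(s(7)) = t(6) = 3, t(s(8)) = t(2) = 8, t(s(9)) = t(8) = 7.
Hence st = [1 2 6 9 5 4 3 8 7].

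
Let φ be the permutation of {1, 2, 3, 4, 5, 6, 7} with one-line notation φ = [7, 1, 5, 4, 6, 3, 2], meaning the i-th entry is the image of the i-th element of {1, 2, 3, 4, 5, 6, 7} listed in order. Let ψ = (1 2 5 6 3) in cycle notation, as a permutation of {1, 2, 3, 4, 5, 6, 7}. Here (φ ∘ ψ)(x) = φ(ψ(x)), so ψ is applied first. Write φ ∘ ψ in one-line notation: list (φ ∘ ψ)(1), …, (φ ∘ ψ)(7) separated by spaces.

Chase each element through ψ then φ: 1 → 2 → 1; 2 → 5 → 6; 3 → 1 → 7; 4 → 4 → 4; 5 → 6 → 3; 6 → 3 → 5; 7 → 7 → 2.
Collecting the images, φ ∘ ψ = [1 6 7 4 3 5 2].

1 6 7 4 3 5 2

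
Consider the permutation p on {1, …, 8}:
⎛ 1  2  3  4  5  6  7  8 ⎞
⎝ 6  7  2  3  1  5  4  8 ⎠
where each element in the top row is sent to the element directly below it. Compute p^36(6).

Tracing 6 → 5 → … returns to 6 after 3 steps, so 6 lies in a 3-cycle (1, 6, 5).
Since the cycle has length 3, p^36 acts on it the same as p^0 (36 mod 3 = 0).
So p^36(6) = 6.

6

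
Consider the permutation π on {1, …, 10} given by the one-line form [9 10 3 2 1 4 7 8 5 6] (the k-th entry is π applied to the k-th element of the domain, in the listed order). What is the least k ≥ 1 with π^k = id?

12

The disjoint-cycle form of π has cycle lengths 4, 3, 1, 1, 1.
Since disjoint cycles commute, ord(π) = lcm(4, 3) = 12.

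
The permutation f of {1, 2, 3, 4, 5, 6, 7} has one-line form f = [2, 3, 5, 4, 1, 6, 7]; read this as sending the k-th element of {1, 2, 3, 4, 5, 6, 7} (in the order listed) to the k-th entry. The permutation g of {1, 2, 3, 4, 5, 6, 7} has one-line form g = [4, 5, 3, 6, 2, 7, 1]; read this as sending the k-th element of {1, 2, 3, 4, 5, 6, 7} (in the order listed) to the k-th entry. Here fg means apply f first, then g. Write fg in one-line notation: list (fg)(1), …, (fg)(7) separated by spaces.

(fg)(x) = g(f(x)). Computing each image: g(f(1)) = g(2) = 5, g(f(2)) = g(3) = 3, g(f(3)) = g(5) = 2, g(f(4)) = g(4) = 6, g(f(5)) = g(1) = 4, g(f(6)) = g(6) = 7, g(f(7)) = g(7) = 1.
Hence fg = [5 3 2 6 4 7 1].

5 3 2 6 4 7 1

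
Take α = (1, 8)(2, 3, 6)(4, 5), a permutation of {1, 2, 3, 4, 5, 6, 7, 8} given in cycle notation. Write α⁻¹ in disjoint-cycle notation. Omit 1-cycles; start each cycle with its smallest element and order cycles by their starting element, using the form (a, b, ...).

Inverting a permutation written in cycle notation just reverses the order within every cycle.
Reversing each cycle of α and rotating so the smallest element leads gives (1, 8)(2, 6, 3)(4, 5).

(1, 8)(2, 6, 3)(4, 5)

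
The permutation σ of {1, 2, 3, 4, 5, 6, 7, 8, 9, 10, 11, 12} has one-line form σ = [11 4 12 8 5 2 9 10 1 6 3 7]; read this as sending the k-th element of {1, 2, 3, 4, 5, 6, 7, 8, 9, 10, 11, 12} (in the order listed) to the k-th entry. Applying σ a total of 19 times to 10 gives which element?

Tracing 10 → 6 → … returns to 10 after 5 steps, so 10 lies in a 5-cycle (2 4 8 10 6).
Powers repeat with period 5 on this cycle, and 19 mod 5 = 4, so σ^19(10) = σ^4(10).
Stepping 4 places around the cycle: 10 → 6 → 2 → 4 → 8.

8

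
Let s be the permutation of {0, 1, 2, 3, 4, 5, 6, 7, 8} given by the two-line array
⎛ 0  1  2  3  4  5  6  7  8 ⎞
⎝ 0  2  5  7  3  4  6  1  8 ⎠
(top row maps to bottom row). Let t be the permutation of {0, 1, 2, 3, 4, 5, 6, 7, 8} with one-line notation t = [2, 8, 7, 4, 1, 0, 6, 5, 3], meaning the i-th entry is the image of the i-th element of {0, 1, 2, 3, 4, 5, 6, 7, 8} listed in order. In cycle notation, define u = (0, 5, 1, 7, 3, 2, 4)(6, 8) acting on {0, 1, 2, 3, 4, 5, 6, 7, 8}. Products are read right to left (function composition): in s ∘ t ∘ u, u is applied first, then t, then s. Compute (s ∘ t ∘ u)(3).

Chase 3: u(3) = 2; t(2) = 7; s(7) = 1. Hence (s ∘ t ∘ u)(3) = 1.

1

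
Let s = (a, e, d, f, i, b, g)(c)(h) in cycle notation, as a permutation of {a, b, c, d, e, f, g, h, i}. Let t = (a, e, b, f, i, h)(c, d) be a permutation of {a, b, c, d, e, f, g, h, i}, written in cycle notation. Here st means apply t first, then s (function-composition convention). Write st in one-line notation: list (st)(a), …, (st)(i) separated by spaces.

(st)(x) = s(t(x)). Computing each image: s(t(a)) = s(e) = d, s(t(b)) = s(f) = i, s(t(c)) = s(d) = f, s(t(d)) = s(c) = c, s(t(e)) = s(b) = g, s(t(f)) = s(i) = b, s(t(g)) = s(g) = a, s(t(h)) = s(a) = e, s(t(i)) = s(h) = h.
Hence st = [d i f c g b a e h].

d i f c g b a e h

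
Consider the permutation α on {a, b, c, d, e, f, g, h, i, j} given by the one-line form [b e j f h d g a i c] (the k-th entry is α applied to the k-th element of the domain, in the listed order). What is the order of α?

4

Decomposing into disjoint cycles gives cycle lengths 4, 2, 2, 1, 1.
The order is lcm(4, 2, 2) = 4.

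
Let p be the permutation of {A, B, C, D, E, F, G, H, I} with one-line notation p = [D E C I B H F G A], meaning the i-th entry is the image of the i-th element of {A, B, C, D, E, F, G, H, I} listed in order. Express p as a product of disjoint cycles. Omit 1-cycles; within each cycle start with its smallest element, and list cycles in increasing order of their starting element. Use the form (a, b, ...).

(A, D, I)(B, E)(F, H, G)

From A: A → D → I → A, closing the cycle (A, D, I).
Repeating from the next unused element and collecting all non-trivial cycles gives (A, D, I)(B, E)(F, H, G).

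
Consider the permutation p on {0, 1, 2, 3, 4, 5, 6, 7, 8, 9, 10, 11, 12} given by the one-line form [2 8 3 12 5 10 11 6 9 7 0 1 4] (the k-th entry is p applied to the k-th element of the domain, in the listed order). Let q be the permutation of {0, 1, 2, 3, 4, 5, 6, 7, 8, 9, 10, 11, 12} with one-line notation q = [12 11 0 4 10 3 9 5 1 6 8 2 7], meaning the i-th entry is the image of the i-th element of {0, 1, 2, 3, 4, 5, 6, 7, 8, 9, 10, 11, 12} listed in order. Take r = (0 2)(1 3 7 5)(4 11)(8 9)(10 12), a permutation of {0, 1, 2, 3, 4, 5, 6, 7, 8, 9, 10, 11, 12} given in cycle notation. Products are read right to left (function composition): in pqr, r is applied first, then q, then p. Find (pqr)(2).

4

Apply the permutations in order: r(2) = 0, then q(0) = 12, then p(12) = 4. So (pqr)(2) = 4.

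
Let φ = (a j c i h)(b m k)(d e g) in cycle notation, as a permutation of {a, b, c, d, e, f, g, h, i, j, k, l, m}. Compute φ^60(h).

h lies in the 5-cycle (a j c i h).
Since the cycle has length 5, φ^60 acts on it the same as φ^0 (60 mod 5 = 0).
So φ^60(h) = h.

h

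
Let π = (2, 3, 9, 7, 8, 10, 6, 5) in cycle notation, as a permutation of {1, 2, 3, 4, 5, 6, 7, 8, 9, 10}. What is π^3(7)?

6

7 lies in the 8-cycle (2, 3, 9, 7, 8, 10, 6, 5).
Advancing 3 steps from 7: 7 → 8 → 10 → 6.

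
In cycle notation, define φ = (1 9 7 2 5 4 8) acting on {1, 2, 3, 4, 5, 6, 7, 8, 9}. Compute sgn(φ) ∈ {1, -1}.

1

The cycle lengths are 7, 1, 1.
A cycle of length ℓ contributes ℓ−1 transpositions, so φ is a product of 6 transpositions — even.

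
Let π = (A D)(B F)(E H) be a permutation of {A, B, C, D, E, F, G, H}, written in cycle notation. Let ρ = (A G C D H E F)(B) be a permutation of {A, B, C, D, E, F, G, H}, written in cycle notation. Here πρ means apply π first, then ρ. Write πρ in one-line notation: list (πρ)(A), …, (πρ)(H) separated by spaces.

H A D G E B C F

(πρ)(x) = ρ(π(x)). Computing each image: ρ(π(A)) = ρ(D) = H, ρ(π(B)) = ρ(F) = A, ρ(π(C)) = ρ(C) = D, ρ(π(D)) = ρ(A) = G, ρ(π(E)) = ρ(H) = E, ρ(π(F)) = ρ(B) = B, ρ(π(G)) = ρ(G) = C, ρ(π(H)) = ρ(E) = F.
Hence πρ = [H A D G E B C F].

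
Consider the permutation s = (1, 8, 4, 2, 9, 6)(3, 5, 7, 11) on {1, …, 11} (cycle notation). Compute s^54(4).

4

4 lies in the 6-cycle (1, 8, 4, 2, 9, 6).
Since the cycle has length 6, s^54 acts on it the same as s^0 (54 mod 6 = 0).
So s^54(4) = 4.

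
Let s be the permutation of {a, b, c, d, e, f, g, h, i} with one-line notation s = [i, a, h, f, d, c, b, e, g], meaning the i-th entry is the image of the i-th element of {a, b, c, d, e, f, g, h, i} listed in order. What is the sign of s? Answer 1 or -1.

In disjoint-cycle form the cycle lengths are 5, 4.
A cycle is odd iff its length is even; s has 1 even-length cycle, so sgn(s) = (−1)^1 and s is odd.

-1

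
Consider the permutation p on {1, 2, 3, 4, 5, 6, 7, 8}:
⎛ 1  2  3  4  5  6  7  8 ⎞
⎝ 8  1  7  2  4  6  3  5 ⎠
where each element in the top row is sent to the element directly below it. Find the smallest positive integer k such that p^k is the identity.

Decomposing into disjoint cycles gives cycle lengths 5, 2, 1.
The order is lcm(5, 2) = 10.

10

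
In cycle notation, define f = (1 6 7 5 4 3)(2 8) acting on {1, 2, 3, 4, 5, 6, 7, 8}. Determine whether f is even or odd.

even

The cycle lengths are 6, 2.
A cycle is odd iff its length is even; f has 2 even-length cycles, so sgn(f) = (−1)^2 and f is even.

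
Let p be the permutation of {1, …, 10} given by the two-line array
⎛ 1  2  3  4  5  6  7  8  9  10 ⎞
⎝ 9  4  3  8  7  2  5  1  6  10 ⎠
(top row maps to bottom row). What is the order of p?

6

Writing p as disjoint cycles, the cycle lengths are 6, 2, 1, 1.
The order of p is the least common multiple of its cycle lengths: lcm(6, 2) = 6.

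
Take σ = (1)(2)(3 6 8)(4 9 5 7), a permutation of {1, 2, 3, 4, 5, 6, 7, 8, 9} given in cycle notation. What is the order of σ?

The cycle type of σ is (4, 3, 1, 1).
Since disjoint cycles commute, ord(σ) = lcm(4, 3) = 12.

12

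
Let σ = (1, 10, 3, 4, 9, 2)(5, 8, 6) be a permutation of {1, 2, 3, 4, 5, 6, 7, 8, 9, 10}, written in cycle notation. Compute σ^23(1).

1 lies in the 6-cycle (1, 10, 3, 4, 9, 2).
Since the cycle has length 6, σ^23 acts on it the same as σ^5 (23 mod 6 = 5).
Advancing 5 steps from 1: 1 → 10 → 3 → 4 → 9 → 2.

2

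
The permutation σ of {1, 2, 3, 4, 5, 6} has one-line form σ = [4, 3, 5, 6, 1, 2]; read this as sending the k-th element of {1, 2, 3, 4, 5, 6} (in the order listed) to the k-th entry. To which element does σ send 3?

5

3 is element number 3 of the domain, and entry number 3 of the one-line form is 5, so σ(3) = 5.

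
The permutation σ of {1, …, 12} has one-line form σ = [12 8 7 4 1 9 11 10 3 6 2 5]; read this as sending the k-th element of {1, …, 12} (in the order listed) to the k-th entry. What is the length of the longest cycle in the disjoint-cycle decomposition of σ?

8

Decomposing into disjoint cycles gives (1, 12, 5)(2, 8, 10, 6, 9, 3, 7, 11); the longest has length 8.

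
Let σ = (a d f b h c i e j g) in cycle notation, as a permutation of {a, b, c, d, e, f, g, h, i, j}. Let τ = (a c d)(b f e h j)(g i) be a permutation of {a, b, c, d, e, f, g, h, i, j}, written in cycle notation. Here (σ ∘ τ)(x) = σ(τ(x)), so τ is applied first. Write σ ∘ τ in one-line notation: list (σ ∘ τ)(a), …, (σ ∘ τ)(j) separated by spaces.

i b f d c j e g a h

(σ ∘ τ)(x) = σ(τ(x)). Computing each image: σ(τ(a)) = σ(c) = i, σ(τ(b)) = σ(f) = b, σ(τ(c)) = σ(d) = f, σ(τ(d)) = σ(a) = d, σ(τ(e)) = σ(h) = c, σ(τ(f)) = σ(e) = j, σ(τ(g)) = σ(i) = e, σ(τ(h)) = σ(j) = g, σ(τ(i)) = σ(g) = a, σ(τ(j)) = σ(b) = h.
Hence σ ∘ τ = [i b f d c j e g a h].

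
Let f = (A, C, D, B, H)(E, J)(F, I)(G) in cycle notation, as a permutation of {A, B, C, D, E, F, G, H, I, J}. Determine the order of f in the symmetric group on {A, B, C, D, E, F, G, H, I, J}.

10

The cycle type of f is (5, 2, 2, 1).
Since disjoint cycles commute, ord(f) = lcm(5, 2, 2) = 10.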